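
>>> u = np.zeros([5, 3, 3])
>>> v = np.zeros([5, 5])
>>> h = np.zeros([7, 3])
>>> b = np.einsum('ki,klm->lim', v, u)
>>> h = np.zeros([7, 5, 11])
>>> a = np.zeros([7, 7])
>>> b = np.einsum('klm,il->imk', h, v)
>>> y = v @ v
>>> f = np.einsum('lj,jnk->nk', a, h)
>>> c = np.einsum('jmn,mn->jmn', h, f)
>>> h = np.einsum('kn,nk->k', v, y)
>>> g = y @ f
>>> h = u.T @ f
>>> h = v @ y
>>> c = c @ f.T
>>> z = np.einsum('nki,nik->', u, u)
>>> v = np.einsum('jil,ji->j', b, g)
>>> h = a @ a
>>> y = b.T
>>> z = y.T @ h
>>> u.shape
(5, 3, 3)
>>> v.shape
(5,)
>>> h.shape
(7, 7)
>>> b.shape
(5, 11, 7)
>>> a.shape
(7, 7)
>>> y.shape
(7, 11, 5)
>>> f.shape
(5, 11)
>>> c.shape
(7, 5, 5)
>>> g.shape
(5, 11)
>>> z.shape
(5, 11, 7)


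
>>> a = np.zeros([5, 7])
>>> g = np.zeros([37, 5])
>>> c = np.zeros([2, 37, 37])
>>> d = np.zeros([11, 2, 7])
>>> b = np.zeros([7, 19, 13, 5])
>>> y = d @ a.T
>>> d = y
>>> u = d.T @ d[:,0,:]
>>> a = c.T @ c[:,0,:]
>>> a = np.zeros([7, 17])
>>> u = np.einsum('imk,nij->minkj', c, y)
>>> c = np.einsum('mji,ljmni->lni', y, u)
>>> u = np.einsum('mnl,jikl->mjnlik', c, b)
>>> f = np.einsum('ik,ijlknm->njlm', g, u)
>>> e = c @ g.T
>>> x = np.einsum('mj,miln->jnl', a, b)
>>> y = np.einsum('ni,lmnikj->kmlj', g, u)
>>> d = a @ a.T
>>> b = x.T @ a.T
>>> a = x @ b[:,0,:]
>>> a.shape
(17, 5, 7)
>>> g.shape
(37, 5)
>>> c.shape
(37, 37, 5)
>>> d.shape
(7, 7)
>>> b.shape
(13, 5, 7)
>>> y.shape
(19, 7, 37, 13)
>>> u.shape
(37, 7, 37, 5, 19, 13)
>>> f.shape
(19, 7, 37, 13)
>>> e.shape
(37, 37, 37)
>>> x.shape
(17, 5, 13)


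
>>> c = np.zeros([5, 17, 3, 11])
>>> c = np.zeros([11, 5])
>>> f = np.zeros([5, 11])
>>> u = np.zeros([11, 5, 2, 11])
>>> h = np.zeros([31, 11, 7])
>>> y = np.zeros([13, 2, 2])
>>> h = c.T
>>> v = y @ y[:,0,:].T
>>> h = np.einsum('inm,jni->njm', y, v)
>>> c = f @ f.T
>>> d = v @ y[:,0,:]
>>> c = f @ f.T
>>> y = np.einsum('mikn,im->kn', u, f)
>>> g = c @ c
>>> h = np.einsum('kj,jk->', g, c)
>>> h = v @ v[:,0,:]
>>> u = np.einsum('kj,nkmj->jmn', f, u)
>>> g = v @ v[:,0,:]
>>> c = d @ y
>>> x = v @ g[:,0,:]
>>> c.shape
(13, 2, 11)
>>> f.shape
(5, 11)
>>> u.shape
(11, 2, 11)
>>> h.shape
(13, 2, 13)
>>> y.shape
(2, 11)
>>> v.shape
(13, 2, 13)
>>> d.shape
(13, 2, 2)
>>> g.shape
(13, 2, 13)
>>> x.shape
(13, 2, 13)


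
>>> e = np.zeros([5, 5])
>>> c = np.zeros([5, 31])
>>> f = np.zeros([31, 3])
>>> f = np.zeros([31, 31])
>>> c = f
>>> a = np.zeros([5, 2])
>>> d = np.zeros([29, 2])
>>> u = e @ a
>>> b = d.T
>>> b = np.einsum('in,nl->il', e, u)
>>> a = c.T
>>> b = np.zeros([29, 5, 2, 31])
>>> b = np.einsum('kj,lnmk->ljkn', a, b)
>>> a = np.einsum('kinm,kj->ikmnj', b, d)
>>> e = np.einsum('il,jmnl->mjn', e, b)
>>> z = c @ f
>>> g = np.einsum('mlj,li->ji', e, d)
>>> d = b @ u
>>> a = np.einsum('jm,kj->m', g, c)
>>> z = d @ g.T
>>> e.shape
(31, 29, 31)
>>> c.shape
(31, 31)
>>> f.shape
(31, 31)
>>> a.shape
(2,)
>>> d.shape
(29, 31, 31, 2)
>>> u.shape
(5, 2)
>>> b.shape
(29, 31, 31, 5)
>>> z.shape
(29, 31, 31, 31)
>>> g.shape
(31, 2)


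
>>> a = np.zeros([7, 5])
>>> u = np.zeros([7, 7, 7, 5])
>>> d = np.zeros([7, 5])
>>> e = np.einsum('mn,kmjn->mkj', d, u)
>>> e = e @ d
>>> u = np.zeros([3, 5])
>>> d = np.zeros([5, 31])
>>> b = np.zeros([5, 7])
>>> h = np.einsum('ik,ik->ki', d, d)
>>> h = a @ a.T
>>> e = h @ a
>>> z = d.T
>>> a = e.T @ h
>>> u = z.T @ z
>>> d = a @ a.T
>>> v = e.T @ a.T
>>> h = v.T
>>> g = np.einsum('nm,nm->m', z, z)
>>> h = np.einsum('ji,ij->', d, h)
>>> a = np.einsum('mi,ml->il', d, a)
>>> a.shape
(5, 7)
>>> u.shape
(5, 5)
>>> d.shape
(5, 5)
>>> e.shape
(7, 5)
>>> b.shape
(5, 7)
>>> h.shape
()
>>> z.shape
(31, 5)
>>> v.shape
(5, 5)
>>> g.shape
(5,)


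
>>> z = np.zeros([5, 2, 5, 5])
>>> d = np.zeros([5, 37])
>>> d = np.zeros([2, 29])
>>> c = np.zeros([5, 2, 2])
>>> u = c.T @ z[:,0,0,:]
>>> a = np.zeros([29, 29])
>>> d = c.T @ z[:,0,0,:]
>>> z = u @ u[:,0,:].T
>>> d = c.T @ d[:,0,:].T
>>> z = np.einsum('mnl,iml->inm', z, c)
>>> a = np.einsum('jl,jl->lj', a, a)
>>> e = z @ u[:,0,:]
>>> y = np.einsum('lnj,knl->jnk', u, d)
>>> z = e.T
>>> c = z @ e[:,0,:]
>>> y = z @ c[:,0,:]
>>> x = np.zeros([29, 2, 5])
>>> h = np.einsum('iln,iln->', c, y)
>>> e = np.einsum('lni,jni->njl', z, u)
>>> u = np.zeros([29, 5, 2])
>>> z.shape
(5, 2, 5)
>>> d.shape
(2, 2, 2)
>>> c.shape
(5, 2, 5)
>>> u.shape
(29, 5, 2)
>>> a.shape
(29, 29)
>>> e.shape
(2, 2, 5)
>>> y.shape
(5, 2, 5)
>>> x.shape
(29, 2, 5)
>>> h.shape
()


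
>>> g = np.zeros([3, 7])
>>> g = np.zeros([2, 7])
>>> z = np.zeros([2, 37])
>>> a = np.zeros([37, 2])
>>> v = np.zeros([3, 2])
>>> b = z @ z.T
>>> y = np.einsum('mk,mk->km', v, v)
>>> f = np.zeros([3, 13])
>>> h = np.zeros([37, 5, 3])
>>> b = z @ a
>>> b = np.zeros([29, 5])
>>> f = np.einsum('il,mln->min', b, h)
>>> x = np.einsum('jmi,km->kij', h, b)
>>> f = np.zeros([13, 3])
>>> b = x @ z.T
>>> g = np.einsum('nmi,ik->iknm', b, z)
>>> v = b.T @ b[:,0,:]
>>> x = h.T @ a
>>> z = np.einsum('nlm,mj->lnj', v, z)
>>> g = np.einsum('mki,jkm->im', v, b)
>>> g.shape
(2, 2)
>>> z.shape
(3, 2, 37)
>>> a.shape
(37, 2)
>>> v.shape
(2, 3, 2)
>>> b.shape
(29, 3, 2)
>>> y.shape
(2, 3)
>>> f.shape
(13, 3)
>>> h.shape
(37, 5, 3)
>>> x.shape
(3, 5, 2)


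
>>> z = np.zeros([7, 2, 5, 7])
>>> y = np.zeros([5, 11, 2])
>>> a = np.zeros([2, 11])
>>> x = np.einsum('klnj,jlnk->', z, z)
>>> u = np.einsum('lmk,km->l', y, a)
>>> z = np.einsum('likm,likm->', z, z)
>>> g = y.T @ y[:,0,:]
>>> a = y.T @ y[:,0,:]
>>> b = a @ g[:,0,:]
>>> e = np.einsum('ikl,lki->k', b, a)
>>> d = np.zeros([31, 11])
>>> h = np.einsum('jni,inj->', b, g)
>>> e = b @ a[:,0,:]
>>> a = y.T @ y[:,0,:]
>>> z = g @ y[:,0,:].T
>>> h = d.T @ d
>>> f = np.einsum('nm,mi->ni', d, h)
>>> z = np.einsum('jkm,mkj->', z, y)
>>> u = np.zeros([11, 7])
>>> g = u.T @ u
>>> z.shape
()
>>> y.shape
(5, 11, 2)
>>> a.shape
(2, 11, 2)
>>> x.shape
()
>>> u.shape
(11, 7)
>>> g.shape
(7, 7)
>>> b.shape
(2, 11, 2)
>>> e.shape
(2, 11, 2)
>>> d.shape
(31, 11)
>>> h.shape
(11, 11)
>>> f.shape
(31, 11)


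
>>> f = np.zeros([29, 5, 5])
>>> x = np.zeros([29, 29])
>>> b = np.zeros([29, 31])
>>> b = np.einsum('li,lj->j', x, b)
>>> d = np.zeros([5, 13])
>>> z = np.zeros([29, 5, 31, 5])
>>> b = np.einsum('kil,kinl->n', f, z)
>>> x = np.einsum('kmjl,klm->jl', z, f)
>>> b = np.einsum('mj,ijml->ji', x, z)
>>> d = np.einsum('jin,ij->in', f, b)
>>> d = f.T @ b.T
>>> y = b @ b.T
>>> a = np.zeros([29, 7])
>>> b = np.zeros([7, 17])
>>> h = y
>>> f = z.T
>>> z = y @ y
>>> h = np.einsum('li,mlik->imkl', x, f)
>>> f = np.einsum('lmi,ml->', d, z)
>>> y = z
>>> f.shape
()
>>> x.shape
(31, 5)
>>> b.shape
(7, 17)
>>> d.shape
(5, 5, 5)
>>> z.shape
(5, 5)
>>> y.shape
(5, 5)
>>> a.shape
(29, 7)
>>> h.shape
(5, 5, 29, 31)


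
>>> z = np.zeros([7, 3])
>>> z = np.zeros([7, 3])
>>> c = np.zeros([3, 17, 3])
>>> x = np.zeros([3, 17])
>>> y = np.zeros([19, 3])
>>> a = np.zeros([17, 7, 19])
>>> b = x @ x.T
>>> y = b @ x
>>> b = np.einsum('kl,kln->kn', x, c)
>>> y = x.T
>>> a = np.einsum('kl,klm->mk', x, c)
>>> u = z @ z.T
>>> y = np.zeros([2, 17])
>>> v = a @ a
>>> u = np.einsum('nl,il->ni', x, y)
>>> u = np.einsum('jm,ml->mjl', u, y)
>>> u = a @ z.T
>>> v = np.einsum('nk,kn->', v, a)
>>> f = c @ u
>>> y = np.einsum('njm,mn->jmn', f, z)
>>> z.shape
(7, 3)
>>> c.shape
(3, 17, 3)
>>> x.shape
(3, 17)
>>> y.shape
(17, 7, 3)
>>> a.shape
(3, 3)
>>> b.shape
(3, 3)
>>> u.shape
(3, 7)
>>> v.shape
()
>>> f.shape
(3, 17, 7)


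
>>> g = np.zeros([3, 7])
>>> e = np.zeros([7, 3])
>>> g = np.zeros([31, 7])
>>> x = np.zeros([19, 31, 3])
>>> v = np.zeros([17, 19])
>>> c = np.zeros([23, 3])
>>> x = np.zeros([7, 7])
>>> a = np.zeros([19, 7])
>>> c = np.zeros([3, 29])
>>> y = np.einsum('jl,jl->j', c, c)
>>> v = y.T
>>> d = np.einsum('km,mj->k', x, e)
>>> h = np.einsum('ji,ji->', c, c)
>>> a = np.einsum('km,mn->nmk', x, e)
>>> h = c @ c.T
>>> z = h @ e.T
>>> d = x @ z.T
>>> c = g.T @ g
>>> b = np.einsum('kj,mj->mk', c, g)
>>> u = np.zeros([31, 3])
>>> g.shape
(31, 7)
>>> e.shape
(7, 3)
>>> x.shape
(7, 7)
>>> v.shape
(3,)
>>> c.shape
(7, 7)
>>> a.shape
(3, 7, 7)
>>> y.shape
(3,)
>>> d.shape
(7, 3)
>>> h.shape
(3, 3)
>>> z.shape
(3, 7)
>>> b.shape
(31, 7)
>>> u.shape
(31, 3)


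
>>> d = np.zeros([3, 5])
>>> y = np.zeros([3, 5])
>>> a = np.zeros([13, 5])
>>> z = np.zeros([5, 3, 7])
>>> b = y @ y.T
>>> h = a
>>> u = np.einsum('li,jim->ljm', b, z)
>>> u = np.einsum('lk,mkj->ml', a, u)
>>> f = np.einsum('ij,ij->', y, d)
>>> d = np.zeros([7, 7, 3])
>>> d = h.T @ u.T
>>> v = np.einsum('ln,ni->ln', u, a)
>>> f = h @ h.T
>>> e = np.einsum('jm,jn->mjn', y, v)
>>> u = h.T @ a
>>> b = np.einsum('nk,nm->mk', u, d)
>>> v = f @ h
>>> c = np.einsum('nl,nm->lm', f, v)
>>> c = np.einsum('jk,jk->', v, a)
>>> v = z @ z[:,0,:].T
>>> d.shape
(5, 3)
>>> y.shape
(3, 5)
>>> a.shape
(13, 5)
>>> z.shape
(5, 3, 7)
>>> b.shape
(3, 5)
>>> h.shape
(13, 5)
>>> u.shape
(5, 5)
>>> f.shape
(13, 13)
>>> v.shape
(5, 3, 5)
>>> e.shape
(5, 3, 13)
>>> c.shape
()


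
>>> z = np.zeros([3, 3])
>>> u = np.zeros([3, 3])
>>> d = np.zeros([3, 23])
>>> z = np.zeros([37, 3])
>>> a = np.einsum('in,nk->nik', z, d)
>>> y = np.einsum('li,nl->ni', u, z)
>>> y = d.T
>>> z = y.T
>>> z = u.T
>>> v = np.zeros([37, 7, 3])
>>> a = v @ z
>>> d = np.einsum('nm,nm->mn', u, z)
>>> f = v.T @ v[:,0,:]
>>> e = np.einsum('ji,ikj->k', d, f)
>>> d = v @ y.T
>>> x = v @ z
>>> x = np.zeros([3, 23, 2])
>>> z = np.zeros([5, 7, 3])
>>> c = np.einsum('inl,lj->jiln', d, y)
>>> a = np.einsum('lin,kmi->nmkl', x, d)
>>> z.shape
(5, 7, 3)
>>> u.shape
(3, 3)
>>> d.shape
(37, 7, 23)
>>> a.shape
(2, 7, 37, 3)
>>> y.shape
(23, 3)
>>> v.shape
(37, 7, 3)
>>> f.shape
(3, 7, 3)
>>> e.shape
(7,)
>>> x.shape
(3, 23, 2)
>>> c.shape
(3, 37, 23, 7)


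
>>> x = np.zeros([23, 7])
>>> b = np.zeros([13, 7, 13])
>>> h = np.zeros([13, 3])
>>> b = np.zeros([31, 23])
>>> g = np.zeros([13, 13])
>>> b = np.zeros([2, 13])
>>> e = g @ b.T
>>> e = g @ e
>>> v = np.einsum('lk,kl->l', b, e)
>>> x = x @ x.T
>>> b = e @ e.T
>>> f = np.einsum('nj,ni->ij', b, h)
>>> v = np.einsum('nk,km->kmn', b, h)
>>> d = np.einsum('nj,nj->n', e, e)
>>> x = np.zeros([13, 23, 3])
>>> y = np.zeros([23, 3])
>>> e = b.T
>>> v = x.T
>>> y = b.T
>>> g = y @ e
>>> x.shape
(13, 23, 3)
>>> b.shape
(13, 13)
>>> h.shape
(13, 3)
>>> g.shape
(13, 13)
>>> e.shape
(13, 13)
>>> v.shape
(3, 23, 13)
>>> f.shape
(3, 13)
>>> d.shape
(13,)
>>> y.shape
(13, 13)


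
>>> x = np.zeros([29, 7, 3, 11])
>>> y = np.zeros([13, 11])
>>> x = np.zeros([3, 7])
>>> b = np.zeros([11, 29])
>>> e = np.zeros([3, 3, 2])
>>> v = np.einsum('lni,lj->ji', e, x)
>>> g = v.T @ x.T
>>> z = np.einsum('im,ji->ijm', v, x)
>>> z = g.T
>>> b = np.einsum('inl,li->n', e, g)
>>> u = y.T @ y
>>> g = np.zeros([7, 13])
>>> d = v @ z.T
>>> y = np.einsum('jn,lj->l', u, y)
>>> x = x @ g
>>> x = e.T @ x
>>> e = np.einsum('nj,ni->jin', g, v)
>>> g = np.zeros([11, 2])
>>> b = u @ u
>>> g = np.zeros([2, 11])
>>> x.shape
(2, 3, 13)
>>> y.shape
(13,)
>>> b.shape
(11, 11)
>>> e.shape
(13, 2, 7)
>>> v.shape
(7, 2)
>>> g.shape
(2, 11)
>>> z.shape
(3, 2)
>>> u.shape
(11, 11)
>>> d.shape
(7, 3)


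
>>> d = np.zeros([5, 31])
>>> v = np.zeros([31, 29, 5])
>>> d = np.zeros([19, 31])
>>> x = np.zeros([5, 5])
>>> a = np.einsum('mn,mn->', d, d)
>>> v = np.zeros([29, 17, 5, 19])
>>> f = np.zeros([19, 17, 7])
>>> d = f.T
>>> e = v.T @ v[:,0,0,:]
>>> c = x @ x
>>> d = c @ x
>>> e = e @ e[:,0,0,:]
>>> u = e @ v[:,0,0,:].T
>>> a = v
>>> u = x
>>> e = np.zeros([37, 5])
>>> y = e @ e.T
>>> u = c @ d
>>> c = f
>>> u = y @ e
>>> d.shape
(5, 5)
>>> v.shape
(29, 17, 5, 19)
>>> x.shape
(5, 5)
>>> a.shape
(29, 17, 5, 19)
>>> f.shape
(19, 17, 7)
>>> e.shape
(37, 5)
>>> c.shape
(19, 17, 7)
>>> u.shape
(37, 5)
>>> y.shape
(37, 37)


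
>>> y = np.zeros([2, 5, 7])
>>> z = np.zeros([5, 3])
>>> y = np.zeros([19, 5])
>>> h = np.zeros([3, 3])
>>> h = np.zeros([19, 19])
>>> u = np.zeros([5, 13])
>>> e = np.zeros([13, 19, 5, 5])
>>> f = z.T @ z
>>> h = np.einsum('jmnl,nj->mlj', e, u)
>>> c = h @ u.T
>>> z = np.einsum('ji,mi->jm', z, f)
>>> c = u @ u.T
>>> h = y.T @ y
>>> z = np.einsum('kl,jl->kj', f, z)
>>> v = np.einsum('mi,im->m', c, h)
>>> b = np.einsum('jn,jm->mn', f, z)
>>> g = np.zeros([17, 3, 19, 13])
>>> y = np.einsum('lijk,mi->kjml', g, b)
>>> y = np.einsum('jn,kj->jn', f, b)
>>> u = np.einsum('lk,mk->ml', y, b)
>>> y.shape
(3, 3)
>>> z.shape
(3, 5)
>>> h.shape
(5, 5)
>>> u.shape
(5, 3)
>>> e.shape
(13, 19, 5, 5)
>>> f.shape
(3, 3)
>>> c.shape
(5, 5)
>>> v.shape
(5,)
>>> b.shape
(5, 3)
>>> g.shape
(17, 3, 19, 13)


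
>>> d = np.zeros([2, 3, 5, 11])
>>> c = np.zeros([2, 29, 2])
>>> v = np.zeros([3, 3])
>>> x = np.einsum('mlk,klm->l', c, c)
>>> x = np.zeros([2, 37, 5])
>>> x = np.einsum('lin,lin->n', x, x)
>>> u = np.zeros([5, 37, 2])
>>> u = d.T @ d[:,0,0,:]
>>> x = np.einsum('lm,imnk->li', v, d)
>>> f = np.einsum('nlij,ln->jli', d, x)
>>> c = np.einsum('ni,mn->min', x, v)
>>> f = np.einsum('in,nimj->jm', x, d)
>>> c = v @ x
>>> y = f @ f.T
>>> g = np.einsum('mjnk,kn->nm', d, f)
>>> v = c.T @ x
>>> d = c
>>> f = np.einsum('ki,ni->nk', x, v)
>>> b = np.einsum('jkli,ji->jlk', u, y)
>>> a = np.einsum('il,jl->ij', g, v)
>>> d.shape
(3, 2)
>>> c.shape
(3, 2)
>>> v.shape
(2, 2)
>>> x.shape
(3, 2)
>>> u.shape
(11, 5, 3, 11)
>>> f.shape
(2, 3)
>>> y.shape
(11, 11)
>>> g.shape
(5, 2)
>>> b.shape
(11, 3, 5)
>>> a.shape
(5, 2)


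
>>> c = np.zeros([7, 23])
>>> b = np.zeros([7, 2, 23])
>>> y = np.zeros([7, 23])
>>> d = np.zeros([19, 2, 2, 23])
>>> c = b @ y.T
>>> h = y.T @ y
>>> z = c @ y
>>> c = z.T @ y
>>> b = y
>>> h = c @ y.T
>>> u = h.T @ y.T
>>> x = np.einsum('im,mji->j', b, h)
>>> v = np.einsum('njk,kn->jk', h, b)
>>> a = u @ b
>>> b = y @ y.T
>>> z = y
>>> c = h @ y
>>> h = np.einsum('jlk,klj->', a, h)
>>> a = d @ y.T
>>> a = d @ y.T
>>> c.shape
(23, 2, 23)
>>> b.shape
(7, 7)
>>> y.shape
(7, 23)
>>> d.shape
(19, 2, 2, 23)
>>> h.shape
()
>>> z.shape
(7, 23)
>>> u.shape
(7, 2, 7)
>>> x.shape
(2,)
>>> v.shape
(2, 7)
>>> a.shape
(19, 2, 2, 7)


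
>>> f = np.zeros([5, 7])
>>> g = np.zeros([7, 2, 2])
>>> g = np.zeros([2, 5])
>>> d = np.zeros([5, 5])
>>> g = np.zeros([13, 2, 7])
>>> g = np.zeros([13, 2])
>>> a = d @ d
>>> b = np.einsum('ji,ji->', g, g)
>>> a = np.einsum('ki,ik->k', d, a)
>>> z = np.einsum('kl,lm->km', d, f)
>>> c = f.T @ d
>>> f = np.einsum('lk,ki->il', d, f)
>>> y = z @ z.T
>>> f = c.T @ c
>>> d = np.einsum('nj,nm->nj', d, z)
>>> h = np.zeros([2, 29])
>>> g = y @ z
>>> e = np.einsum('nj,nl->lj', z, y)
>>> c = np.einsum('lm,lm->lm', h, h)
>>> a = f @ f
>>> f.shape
(5, 5)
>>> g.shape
(5, 7)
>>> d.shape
(5, 5)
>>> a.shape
(5, 5)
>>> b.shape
()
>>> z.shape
(5, 7)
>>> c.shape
(2, 29)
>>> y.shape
(5, 5)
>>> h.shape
(2, 29)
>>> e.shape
(5, 7)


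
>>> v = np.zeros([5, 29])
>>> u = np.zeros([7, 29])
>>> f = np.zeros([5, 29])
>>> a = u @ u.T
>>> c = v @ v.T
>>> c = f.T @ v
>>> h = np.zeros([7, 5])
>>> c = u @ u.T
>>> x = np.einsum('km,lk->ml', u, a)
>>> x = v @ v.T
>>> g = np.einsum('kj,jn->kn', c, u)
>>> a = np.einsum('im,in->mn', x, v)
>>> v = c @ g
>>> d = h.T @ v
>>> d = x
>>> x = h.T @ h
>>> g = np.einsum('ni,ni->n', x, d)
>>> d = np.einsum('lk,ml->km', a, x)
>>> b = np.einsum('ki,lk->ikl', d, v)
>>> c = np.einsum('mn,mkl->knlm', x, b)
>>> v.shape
(7, 29)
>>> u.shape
(7, 29)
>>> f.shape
(5, 29)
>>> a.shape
(5, 29)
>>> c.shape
(29, 5, 7, 5)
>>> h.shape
(7, 5)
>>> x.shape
(5, 5)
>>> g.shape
(5,)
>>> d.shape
(29, 5)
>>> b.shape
(5, 29, 7)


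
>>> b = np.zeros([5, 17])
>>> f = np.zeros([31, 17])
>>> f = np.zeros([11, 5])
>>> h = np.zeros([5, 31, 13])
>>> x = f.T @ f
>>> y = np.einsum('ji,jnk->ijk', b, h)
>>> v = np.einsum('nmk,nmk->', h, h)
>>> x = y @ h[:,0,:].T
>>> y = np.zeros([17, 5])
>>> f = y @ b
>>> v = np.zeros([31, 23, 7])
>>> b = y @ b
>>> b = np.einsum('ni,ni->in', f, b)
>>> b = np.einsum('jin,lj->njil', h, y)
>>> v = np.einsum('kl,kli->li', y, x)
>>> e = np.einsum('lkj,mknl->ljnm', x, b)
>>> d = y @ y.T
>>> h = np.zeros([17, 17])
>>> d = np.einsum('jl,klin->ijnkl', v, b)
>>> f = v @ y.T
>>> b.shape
(13, 5, 31, 17)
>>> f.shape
(5, 17)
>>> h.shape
(17, 17)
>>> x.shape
(17, 5, 5)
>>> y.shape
(17, 5)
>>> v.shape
(5, 5)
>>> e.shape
(17, 5, 31, 13)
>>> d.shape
(31, 5, 17, 13, 5)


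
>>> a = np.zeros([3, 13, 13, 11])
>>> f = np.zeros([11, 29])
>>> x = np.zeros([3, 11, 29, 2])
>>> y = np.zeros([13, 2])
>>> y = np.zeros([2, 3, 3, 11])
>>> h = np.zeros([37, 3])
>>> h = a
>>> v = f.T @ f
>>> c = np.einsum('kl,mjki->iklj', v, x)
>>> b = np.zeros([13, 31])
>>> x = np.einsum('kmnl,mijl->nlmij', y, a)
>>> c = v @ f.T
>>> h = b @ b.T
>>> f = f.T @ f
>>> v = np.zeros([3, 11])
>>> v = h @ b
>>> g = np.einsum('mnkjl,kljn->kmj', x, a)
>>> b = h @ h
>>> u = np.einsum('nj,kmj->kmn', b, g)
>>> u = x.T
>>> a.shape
(3, 13, 13, 11)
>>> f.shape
(29, 29)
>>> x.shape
(3, 11, 3, 13, 13)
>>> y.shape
(2, 3, 3, 11)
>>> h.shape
(13, 13)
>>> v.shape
(13, 31)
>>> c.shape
(29, 11)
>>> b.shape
(13, 13)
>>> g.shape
(3, 3, 13)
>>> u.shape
(13, 13, 3, 11, 3)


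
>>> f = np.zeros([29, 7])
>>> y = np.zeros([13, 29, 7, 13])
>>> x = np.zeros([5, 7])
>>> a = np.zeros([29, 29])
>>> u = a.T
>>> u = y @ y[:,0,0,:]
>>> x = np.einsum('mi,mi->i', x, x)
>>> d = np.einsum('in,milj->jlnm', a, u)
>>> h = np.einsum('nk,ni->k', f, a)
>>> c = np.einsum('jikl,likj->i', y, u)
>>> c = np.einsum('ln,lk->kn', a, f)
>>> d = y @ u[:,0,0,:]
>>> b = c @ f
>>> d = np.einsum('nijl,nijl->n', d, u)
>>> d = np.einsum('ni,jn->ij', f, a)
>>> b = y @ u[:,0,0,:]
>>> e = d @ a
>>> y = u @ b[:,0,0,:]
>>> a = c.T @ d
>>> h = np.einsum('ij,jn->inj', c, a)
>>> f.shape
(29, 7)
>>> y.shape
(13, 29, 7, 13)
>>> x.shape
(7,)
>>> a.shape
(29, 29)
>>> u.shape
(13, 29, 7, 13)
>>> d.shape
(7, 29)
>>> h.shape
(7, 29, 29)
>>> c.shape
(7, 29)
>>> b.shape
(13, 29, 7, 13)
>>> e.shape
(7, 29)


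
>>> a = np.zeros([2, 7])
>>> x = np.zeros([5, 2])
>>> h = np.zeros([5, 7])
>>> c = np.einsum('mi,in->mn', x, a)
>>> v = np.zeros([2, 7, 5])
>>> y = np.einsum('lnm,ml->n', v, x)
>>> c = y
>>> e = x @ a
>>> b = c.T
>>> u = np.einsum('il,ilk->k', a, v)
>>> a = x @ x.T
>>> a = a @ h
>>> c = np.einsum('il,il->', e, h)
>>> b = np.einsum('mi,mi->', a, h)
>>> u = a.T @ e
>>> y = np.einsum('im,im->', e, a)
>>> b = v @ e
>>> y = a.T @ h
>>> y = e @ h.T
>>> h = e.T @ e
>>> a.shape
(5, 7)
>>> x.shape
(5, 2)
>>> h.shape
(7, 7)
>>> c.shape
()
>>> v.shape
(2, 7, 5)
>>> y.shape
(5, 5)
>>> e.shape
(5, 7)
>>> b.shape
(2, 7, 7)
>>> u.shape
(7, 7)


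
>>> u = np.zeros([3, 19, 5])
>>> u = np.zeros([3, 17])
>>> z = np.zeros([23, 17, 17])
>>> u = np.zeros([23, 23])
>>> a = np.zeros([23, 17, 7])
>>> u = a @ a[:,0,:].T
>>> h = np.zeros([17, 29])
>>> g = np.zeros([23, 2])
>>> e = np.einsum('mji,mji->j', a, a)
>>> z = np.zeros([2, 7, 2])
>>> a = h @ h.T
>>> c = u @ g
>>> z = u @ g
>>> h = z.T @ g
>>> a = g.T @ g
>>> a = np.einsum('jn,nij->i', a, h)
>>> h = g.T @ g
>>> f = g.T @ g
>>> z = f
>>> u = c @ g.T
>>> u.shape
(23, 17, 23)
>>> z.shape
(2, 2)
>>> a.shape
(17,)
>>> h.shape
(2, 2)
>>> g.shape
(23, 2)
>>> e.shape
(17,)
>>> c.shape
(23, 17, 2)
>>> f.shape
(2, 2)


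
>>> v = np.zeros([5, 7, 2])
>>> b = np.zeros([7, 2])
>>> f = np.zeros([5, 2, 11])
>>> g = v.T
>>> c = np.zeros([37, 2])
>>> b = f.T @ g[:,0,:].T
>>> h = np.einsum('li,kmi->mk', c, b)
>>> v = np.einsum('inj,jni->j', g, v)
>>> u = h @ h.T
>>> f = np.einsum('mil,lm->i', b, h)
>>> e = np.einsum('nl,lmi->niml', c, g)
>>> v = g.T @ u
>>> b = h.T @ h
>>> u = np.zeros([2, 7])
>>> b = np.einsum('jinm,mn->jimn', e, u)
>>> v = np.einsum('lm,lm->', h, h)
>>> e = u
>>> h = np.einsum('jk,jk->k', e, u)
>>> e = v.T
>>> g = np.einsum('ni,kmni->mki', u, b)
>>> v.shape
()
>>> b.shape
(37, 5, 2, 7)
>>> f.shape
(2,)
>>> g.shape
(5, 37, 7)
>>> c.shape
(37, 2)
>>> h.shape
(7,)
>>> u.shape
(2, 7)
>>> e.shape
()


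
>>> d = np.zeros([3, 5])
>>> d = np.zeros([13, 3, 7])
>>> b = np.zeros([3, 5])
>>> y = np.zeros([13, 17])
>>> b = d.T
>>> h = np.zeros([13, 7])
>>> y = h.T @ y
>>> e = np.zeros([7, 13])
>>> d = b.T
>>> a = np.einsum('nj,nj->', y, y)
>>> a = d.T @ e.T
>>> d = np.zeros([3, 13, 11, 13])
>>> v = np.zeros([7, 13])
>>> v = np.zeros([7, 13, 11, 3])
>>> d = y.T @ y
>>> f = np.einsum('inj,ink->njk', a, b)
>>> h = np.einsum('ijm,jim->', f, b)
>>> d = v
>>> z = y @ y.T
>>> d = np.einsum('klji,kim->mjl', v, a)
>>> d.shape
(7, 11, 13)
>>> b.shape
(7, 3, 13)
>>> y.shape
(7, 17)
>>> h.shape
()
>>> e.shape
(7, 13)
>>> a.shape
(7, 3, 7)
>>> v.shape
(7, 13, 11, 3)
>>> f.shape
(3, 7, 13)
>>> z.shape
(7, 7)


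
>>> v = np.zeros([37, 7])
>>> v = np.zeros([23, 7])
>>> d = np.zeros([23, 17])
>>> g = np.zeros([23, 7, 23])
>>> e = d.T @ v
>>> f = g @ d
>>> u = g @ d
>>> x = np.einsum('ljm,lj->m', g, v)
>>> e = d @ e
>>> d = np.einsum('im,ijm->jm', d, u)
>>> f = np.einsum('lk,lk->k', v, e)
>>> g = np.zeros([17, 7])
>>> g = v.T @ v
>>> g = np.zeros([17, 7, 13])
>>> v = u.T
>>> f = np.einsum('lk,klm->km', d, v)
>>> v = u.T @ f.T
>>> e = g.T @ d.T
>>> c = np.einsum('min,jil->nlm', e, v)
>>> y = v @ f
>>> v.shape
(17, 7, 17)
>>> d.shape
(7, 17)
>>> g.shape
(17, 7, 13)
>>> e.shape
(13, 7, 7)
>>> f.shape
(17, 23)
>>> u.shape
(23, 7, 17)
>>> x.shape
(23,)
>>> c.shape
(7, 17, 13)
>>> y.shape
(17, 7, 23)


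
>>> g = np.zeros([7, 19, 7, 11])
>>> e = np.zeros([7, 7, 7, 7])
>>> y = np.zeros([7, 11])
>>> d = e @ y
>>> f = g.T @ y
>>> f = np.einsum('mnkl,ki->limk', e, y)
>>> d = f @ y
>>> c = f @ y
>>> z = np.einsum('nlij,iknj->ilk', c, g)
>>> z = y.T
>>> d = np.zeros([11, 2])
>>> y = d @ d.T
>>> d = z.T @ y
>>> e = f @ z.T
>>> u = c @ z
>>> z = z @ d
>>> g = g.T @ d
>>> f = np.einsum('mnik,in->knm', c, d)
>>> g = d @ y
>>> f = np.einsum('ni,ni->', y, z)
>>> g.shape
(7, 11)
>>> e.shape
(7, 11, 7, 11)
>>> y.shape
(11, 11)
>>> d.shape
(7, 11)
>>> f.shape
()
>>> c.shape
(7, 11, 7, 11)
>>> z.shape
(11, 11)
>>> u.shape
(7, 11, 7, 7)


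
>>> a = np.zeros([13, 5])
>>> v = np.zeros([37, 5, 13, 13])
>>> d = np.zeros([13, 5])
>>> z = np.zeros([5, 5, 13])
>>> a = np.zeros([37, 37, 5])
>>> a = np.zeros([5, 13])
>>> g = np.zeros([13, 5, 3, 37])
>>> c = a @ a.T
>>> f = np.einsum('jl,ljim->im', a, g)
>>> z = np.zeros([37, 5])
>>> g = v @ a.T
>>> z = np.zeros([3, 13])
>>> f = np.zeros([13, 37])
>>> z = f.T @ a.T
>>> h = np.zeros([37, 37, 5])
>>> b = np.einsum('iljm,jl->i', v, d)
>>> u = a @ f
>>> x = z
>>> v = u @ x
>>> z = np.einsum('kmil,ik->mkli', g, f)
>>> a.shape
(5, 13)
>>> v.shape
(5, 5)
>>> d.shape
(13, 5)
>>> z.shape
(5, 37, 5, 13)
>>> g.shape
(37, 5, 13, 5)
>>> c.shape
(5, 5)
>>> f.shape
(13, 37)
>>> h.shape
(37, 37, 5)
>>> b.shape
(37,)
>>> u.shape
(5, 37)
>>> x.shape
(37, 5)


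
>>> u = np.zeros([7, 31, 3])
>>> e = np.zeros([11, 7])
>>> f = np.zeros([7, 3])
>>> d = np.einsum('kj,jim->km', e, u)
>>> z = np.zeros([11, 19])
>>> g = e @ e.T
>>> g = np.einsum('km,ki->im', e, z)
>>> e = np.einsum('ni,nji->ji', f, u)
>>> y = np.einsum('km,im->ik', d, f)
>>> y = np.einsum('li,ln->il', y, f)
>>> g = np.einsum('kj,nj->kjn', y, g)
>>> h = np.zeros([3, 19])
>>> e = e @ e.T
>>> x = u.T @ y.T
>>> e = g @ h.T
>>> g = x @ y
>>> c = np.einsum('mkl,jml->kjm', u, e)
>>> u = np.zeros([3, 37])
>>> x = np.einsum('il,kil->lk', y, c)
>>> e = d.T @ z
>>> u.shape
(3, 37)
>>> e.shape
(3, 19)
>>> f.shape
(7, 3)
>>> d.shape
(11, 3)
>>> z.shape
(11, 19)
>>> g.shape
(3, 31, 7)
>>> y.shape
(11, 7)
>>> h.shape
(3, 19)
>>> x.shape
(7, 31)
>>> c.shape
(31, 11, 7)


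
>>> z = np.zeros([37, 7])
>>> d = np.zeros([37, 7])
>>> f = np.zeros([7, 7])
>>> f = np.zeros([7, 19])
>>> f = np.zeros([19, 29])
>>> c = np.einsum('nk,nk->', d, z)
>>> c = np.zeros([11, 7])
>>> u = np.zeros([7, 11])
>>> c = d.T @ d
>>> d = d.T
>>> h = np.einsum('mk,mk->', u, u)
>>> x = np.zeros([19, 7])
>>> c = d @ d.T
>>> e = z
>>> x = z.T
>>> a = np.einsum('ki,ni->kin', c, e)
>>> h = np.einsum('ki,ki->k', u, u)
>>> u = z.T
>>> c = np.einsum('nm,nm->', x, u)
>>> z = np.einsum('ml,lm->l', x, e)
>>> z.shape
(37,)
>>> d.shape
(7, 37)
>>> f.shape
(19, 29)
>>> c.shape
()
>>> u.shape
(7, 37)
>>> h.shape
(7,)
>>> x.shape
(7, 37)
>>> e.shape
(37, 7)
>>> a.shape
(7, 7, 37)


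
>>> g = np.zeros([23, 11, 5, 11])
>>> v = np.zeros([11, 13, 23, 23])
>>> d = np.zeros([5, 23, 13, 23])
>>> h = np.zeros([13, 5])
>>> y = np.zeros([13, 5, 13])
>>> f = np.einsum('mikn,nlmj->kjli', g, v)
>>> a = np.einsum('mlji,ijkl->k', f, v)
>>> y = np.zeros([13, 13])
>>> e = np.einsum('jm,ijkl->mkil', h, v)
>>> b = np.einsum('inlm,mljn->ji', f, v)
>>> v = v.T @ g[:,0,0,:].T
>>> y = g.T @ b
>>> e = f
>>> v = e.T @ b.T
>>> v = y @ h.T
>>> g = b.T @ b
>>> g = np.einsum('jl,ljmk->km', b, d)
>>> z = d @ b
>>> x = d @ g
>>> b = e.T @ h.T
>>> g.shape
(23, 13)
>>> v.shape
(11, 5, 11, 13)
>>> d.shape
(5, 23, 13, 23)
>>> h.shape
(13, 5)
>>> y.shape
(11, 5, 11, 5)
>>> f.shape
(5, 23, 13, 11)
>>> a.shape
(23,)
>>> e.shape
(5, 23, 13, 11)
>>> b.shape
(11, 13, 23, 13)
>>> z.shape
(5, 23, 13, 5)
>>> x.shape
(5, 23, 13, 13)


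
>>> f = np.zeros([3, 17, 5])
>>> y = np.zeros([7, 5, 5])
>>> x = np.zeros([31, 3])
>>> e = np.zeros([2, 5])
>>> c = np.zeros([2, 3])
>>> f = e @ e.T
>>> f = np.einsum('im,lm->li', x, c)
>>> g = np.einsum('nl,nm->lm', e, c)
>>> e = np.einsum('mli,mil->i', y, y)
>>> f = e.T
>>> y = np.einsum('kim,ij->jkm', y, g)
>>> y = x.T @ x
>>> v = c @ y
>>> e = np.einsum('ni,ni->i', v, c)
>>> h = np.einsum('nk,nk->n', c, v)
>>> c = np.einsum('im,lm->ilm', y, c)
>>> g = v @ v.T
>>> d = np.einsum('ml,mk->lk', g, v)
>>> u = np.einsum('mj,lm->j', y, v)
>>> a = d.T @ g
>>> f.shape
(5,)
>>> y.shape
(3, 3)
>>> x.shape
(31, 3)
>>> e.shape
(3,)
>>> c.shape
(3, 2, 3)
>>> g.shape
(2, 2)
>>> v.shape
(2, 3)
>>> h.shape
(2,)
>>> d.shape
(2, 3)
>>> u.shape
(3,)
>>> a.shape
(3, 2)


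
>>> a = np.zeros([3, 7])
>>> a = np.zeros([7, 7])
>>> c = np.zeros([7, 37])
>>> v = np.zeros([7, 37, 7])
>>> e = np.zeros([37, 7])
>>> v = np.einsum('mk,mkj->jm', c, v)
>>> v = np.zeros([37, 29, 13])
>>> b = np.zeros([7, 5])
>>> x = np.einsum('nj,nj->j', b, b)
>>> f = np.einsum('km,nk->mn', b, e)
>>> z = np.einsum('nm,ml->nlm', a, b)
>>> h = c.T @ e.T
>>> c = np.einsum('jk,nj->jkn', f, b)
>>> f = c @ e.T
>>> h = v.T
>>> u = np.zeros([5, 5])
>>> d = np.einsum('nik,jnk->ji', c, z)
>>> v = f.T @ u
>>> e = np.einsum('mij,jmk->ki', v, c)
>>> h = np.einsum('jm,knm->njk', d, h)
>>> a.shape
(7, 7)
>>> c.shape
(5, 37, 7)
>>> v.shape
(37, 37, 5)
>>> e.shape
(7, 37)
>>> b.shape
(7, 5)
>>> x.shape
(5,)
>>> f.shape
(5, 37, 37)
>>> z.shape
(7, 5, 7)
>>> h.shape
(29, 7, 13)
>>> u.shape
(5, 5)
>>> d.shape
(7, 37)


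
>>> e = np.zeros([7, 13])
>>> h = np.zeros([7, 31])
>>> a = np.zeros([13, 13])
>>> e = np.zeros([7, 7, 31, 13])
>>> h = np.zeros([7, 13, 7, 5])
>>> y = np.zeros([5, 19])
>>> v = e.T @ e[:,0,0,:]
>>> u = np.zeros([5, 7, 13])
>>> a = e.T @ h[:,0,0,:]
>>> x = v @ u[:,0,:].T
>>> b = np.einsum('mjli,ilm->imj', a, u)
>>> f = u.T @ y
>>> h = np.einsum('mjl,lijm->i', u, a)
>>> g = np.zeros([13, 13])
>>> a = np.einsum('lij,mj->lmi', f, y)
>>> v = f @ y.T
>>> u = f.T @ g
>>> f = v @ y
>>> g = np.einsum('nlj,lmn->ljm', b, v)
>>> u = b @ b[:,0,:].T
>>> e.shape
(7, 7, 31, 13)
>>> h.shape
(31,)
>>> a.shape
(13, 5, 7)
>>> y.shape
(5, 19)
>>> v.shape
(13, 7, 5)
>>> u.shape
(5, 13, 5)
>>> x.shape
(13, 31, 7, 5)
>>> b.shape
(5, 13, 31)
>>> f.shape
(13, 7, 19)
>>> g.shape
(13, 31, 7)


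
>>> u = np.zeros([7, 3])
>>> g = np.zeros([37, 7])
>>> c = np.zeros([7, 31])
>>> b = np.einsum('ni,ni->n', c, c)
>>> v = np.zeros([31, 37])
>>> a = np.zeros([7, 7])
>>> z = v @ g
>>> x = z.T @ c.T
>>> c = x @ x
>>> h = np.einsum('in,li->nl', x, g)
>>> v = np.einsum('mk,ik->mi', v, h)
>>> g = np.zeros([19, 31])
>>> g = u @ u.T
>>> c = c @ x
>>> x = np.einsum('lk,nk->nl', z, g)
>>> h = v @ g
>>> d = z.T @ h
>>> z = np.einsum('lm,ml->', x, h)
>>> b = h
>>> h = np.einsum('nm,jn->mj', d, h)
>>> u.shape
(7, 3)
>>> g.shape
(7, 7)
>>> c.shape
(7, 7)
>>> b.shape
(31, 7)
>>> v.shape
(31, 7)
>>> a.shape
(7, 7)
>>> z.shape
()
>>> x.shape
(7, 31)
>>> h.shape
(7, 31)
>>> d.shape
(7, 7)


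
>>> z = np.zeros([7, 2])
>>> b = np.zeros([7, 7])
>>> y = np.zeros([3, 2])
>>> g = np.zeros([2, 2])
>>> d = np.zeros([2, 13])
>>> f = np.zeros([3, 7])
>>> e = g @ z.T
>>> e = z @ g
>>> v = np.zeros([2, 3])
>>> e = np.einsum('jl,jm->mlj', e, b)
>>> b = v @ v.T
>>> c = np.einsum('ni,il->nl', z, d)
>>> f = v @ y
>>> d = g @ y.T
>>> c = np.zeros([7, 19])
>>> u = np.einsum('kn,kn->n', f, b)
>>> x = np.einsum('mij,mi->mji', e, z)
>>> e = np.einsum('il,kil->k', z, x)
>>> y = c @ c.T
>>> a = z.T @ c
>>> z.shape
(7, 2)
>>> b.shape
(2, 2)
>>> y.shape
(7, 7)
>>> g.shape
(2, 2)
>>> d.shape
(2, 3)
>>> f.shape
(2, 2)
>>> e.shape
(7,)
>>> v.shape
(2, 3)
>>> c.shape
(7, 19)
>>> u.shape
(2,)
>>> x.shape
(7, 7, 2)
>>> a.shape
(2, 19)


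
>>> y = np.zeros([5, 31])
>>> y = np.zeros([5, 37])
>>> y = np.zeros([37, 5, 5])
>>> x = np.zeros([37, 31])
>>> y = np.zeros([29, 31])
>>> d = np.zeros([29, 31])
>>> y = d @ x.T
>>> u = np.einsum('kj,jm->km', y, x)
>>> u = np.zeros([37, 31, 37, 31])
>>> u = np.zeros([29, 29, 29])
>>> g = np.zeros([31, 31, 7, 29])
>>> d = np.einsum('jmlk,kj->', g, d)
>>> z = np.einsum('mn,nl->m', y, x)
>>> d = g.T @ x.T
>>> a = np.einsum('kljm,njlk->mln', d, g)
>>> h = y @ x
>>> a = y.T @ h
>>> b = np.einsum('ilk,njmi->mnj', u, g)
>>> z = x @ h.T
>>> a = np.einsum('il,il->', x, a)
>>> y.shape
(29, 37)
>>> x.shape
(37, 31)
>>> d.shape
(29, 7, 31, 37)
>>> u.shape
(29, 29, 29)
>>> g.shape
(31, 31, 7, 29)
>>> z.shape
(37, 29)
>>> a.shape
()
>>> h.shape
(29, 31)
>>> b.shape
(7, 31, 31)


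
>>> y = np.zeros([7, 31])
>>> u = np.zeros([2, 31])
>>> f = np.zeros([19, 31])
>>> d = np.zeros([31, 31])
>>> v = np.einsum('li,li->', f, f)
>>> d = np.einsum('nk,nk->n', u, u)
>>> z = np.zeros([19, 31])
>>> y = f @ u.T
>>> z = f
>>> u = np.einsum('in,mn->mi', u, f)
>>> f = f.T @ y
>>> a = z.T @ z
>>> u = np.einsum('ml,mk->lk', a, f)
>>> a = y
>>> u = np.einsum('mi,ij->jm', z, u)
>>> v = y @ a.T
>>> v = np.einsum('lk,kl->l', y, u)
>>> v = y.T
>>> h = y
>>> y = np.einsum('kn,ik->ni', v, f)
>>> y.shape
(19, 31)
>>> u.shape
(2, 19)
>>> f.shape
(31, 2)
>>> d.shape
(2,)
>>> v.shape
(2, 19)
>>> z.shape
(19, 31)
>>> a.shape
(19, 2)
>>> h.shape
(19, 2)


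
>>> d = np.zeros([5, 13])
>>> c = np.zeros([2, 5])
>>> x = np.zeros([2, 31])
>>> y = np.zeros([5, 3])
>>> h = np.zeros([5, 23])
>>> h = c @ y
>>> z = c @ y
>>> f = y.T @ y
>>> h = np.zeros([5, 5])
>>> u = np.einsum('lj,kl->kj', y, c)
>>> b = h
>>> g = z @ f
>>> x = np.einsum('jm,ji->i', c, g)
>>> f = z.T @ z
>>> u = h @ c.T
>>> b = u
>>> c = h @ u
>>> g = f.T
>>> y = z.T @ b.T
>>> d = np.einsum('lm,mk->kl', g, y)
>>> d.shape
(5, 3)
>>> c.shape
(5, 2)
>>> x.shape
(3,)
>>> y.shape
(3, 5)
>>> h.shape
(5, 5)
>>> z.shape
(2, 3)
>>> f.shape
(3, 3)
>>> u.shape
(5, 2)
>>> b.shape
(5, 2)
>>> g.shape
(3, 3)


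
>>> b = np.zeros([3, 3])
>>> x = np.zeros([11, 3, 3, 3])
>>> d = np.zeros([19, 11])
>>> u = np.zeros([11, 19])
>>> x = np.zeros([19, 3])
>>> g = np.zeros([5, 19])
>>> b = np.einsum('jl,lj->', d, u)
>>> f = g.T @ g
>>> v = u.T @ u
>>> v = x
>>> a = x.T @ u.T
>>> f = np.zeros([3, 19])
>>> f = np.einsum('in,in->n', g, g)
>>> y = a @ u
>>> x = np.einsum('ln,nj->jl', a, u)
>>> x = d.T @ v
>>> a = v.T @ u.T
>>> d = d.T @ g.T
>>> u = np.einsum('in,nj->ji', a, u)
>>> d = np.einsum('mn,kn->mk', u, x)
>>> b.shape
()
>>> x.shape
(11, 3)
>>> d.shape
(19, 11)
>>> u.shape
(19, 3)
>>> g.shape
(5, 19)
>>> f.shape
(19,)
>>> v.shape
(19, 3)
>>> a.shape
(3, 11)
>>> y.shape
(3, 19)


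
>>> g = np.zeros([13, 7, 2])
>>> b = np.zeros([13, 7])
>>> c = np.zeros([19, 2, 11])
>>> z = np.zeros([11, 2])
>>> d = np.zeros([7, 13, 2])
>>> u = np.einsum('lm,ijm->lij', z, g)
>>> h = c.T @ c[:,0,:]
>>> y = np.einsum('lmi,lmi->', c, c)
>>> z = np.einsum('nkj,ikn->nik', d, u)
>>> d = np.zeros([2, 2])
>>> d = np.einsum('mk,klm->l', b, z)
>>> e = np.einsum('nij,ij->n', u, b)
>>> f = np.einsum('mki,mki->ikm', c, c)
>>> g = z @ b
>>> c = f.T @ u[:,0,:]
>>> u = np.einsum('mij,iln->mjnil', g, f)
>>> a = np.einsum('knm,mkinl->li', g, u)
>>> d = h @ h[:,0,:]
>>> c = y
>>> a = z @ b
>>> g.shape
(7, 11, 7)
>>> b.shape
(13, 7)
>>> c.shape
()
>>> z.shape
(7, 11, 13)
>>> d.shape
(11, 2, 11)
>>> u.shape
(7, 7, 19, 11, 2)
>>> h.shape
(11, 2, 11)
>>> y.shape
()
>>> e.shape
(11,)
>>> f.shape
(11, 2, 19)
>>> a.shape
(7, 11, 7)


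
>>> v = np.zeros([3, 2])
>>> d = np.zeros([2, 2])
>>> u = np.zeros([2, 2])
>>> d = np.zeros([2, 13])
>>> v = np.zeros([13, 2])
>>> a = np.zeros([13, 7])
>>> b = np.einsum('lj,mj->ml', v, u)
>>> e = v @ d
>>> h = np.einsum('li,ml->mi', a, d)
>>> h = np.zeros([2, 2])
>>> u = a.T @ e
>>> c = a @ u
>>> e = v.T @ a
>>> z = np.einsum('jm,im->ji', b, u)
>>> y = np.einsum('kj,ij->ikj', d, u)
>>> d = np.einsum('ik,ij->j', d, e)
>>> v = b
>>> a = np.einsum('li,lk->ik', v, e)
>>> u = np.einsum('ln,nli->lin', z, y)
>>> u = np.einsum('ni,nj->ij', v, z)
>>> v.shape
(2, 13)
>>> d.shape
(7,)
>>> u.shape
(13, 7)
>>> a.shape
(13, 7)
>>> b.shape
(2, 13)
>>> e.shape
(2, 7)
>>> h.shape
(2, 2)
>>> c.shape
(13, 13)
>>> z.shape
(2, 7)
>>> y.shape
(7, 2, 13)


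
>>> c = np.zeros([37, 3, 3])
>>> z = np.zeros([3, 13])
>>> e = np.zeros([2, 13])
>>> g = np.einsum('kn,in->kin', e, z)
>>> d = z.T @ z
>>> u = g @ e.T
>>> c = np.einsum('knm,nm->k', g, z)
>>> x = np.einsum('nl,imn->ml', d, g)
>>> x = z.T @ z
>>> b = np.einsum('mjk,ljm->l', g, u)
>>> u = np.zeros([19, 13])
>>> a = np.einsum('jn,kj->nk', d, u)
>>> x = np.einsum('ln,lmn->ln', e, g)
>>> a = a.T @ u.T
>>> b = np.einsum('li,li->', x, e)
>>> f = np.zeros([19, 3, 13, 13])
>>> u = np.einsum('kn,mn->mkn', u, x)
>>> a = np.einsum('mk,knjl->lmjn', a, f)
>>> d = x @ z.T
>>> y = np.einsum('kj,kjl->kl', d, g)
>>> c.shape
(2,)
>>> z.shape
(3, 13)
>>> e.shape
(2, 13)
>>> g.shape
(2, 3, 13)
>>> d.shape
(2, 3)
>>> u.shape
(2, 19, 13)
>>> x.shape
(2, 13)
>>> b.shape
()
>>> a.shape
(13, 19, 13, 3)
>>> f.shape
(19, 3, 13, 13)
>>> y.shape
(2, 13)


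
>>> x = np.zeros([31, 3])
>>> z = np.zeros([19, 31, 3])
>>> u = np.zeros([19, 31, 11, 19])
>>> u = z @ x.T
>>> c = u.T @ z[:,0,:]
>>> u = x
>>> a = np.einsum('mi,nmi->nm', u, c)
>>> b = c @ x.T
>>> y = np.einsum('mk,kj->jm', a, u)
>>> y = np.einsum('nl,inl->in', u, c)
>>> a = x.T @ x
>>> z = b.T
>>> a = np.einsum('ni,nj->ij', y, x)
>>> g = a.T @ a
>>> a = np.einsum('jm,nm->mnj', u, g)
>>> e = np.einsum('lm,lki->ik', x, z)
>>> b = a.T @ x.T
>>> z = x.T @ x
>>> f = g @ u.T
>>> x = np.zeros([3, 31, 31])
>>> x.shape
(3, 31, 31)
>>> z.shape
(3, 3)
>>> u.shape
(31, 3)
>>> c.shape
(31, 31, 3)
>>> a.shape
(3, 3, 31)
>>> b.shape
(31, 3, 31)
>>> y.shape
(31, 31)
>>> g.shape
(3, 3)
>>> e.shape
(31, 31)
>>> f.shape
(3, 31)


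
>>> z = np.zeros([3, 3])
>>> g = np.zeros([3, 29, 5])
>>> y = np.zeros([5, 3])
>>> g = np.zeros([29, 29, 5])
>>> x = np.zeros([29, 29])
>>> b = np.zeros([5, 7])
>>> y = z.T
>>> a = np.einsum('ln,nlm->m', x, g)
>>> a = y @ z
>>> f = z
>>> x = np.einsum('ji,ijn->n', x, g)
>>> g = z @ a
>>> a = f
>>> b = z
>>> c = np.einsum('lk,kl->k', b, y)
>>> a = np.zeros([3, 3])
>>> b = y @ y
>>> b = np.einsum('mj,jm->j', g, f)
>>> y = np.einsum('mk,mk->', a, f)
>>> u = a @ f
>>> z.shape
(3, 3)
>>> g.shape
(3, 3)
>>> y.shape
()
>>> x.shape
(5,)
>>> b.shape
(3,)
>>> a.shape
(3, 3)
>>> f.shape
(3, 3)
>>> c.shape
(3,)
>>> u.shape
(3, 3)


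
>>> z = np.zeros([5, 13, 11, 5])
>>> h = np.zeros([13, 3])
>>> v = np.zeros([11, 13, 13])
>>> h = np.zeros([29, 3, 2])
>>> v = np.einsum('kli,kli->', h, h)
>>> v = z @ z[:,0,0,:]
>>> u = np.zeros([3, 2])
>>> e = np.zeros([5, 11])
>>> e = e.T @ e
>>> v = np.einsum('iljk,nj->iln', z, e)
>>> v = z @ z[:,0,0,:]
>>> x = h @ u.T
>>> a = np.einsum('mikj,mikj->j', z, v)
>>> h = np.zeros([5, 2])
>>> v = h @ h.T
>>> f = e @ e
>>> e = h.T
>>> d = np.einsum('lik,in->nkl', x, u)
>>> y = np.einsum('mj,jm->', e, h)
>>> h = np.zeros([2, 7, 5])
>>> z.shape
(5, 13, 11, 5)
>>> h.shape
(2, 7, 5)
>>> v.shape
(5, 5)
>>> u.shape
(3, 2)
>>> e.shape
(2, 5)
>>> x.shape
(29, 3, 3)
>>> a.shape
(5,)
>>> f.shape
(11, 11)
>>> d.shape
(2, 3, 29)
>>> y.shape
()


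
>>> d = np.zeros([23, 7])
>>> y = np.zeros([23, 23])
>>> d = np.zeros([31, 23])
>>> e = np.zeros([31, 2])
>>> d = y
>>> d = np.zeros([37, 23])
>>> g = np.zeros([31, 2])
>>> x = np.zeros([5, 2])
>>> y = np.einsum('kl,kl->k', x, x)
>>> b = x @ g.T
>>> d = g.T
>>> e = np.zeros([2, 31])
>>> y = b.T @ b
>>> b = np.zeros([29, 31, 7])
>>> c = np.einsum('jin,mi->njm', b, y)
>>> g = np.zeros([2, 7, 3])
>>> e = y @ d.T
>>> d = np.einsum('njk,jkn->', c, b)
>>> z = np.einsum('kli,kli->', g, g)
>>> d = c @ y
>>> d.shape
(7, 29, 31)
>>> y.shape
(31, 31)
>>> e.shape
(31, 2)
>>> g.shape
(2, 7, 3)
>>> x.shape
(5, 2)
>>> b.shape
(29, 31, 7)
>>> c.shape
(7, 29, 31)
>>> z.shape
()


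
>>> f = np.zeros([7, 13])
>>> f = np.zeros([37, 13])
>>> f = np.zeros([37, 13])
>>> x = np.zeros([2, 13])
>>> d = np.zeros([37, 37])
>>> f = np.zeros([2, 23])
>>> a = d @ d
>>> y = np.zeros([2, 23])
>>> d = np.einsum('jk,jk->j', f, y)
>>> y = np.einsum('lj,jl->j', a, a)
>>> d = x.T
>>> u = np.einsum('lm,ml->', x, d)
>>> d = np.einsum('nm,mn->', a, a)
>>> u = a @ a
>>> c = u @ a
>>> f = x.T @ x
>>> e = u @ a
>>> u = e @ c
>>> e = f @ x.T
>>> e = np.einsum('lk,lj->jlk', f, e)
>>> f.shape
(13, 13)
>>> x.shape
(2, 13)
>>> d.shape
()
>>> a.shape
(37, 37)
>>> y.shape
(37,)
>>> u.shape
(37, 37)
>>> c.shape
(37, 37)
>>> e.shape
(2, 13, 13)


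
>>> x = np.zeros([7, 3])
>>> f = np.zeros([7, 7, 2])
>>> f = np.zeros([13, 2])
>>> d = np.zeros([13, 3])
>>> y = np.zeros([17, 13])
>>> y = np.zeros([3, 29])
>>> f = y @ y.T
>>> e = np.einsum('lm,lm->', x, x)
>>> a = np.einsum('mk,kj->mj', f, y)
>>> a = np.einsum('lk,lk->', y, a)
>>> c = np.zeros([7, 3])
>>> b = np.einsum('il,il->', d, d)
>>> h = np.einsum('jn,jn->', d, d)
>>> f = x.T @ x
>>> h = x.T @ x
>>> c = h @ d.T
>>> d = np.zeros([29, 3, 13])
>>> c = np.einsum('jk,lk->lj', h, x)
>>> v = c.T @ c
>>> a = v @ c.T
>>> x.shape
(7, 3)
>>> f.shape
(3, 3)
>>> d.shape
(29, 3, 13)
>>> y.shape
(3, 29)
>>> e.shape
()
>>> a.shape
(3, 7)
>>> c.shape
(7, 3)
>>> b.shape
()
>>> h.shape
(3, 3)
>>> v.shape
(3, 3)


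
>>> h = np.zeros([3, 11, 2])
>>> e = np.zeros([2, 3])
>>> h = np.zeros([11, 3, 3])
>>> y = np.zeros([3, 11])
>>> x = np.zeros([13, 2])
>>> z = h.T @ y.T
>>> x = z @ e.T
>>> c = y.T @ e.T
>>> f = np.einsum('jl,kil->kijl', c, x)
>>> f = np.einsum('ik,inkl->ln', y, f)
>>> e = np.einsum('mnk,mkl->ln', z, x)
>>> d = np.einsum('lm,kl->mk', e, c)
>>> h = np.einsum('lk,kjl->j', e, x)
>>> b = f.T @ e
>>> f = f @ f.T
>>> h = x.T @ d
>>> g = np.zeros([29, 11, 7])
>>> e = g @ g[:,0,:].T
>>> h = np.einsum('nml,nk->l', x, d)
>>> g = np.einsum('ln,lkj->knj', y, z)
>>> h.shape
(2,)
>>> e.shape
(29, 11, 29)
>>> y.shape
(3, 11)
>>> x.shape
(3, 3, 2)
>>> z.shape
(3, 3, 3)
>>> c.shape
(11, 2)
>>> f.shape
(2, 2)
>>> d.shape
(3, 11)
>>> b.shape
(3, 3)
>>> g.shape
(3, 11, 3)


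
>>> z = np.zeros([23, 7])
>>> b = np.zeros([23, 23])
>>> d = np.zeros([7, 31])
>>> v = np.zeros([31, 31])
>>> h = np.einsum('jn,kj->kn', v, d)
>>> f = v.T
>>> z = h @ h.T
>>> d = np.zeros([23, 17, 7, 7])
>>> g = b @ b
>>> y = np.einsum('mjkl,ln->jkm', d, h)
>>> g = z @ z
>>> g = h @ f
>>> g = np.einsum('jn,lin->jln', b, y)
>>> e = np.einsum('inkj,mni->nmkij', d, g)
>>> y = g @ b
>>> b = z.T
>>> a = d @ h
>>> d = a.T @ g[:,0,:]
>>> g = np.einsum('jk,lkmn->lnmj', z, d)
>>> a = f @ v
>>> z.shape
(7, 7)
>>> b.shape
(7, 7)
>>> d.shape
(31, 7, 17, 23)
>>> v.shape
(31, 31)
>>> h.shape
(7, 31)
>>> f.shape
(31, 31)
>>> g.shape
(31, 23, 17, 7)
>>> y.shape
(23, 17, 23)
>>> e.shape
(17, 23, 7, 23, 7)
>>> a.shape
(31, 31)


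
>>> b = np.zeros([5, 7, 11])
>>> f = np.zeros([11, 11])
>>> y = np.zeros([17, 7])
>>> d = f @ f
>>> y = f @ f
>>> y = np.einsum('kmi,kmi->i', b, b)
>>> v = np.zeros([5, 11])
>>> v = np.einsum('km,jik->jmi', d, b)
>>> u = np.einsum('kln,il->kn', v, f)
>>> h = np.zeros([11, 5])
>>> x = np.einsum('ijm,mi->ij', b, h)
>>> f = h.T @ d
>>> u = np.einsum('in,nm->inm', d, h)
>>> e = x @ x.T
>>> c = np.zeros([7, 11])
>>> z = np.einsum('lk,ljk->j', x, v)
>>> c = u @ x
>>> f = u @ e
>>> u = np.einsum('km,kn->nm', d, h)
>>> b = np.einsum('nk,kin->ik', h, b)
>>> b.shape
(7, 5)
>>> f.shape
(11, 11, 5)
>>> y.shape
(11,)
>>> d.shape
(11, 11)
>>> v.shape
(5, 11, 7)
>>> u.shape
(5, 11)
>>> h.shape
(11, 5)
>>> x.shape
(5, 7)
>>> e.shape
(5, 5)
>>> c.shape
(11, 11, 7)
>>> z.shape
(11,)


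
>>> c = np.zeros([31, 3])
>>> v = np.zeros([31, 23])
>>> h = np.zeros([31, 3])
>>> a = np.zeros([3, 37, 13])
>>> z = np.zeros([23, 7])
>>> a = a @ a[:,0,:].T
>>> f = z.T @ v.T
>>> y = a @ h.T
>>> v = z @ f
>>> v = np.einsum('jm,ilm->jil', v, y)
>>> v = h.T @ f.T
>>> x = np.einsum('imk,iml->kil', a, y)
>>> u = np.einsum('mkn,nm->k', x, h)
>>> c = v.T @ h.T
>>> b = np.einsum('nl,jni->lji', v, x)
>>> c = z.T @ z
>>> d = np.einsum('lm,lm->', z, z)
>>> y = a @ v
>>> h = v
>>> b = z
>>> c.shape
(7, 7)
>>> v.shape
(3, 7)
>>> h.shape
(3, 7)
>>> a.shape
(3, 37, 3)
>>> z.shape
(23, 7)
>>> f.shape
(7, 31)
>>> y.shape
(3, 37, 7)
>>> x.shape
(3, 3, 31)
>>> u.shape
(3,)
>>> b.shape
(23, 7)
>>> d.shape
()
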